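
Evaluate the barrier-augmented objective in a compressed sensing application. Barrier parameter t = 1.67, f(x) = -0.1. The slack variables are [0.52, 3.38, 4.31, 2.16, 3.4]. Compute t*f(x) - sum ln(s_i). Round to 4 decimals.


Step 1: Compute log-barrier.
ln values: [-0.6539, 1.2179, 1.4609, 0.7701, 1.2238]
phi = -(-0.6539 + 1.2179 + 1.4609 + 0.7701 + 1.2238) = -4.0188
Step 2: Compute augmented objective.
t*f(x) = 1.67*-0.1 = -0.167
Total = -0.167 - 4.0188 = -4.1858


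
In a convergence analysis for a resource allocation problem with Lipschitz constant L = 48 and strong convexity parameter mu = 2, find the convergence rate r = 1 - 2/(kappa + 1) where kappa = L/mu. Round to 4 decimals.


Step 1: Compute the condition number.
kappa = L/mu = 48/2 = 24.0
Step 2: Compute the convergence rate.
r = 1 - 2/(kappa + 1) = 1 - 2*mu/(L + mu) = (L - mu)/(L + mu) = 46/50 = 0.92


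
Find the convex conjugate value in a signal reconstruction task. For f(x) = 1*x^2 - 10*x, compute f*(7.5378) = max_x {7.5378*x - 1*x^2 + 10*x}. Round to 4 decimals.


f*(y) = sup_x {y*x - a*x^2 - b*x} = sup_x {(y-b)*x - a*x^2}
FOC: (y - b) - 2a*x = 0 => x* = (y - b)/(2a)
x* = (7.5378 + 10)/(2*1) = 8.7689
f*(7.5378) = (y-b)^2/(4a) = (7.5378 + 10)^2/(4*1)
= 307.5744/4 = 76.8936


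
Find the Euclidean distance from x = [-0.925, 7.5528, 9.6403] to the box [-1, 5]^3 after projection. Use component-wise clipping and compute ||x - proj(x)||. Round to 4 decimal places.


Project each component onto [-1, 5].
clip(-0.925) = -0.925, clip(7.5528) = 5.0, clip(9.6403) = 5.0
Projection = [-0.925, 5.0, 5.0]
Squared diffs: [0.0, 6.5168, 21.5324]
Distance = sqrt(28.0492) = 5.2961


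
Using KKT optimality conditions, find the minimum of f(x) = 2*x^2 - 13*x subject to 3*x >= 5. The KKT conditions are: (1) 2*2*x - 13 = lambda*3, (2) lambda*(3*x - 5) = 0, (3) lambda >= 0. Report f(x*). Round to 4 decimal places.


Step 1: Try lambda = 0 (constraint inactive).
Stationarity: 2*2*x - 13 = 0
x* = 13/(2*2) = 3.25
Check constraint: 3*3.25 = 9.75 >= 5 -- satisfied.
Step 2: Compute optimal value.
f(x*) = 2*3.25^2 - 13*3.25 = -21.125


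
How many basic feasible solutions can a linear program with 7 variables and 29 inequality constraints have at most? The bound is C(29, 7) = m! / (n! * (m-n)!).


Each vertex corresponds to some choice of n active constraints out of m, so the number of vertices is at most C(m, n) = m! / (n!(m-n)!).
m = 29, n = 7
Numerator: 29 * 28 * 27 * 26 * 25 * 24 * 23
Denominator: 7! = 5040
C(29, 7) = 1560780


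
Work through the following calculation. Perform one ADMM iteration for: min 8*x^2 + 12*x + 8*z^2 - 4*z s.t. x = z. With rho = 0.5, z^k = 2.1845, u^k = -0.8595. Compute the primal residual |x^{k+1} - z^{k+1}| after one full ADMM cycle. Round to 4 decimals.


ADMM iteration with rho = 0.5, z^k = 2.1845, u^k = -0.8595
Step 1: x-update.
Minimize 8*x^2 + 12*x + (0.5/2)*(x - 2.1845 - 0.8595)^2
FOC: (2*8 + 0.5)*x = -12 + 0.5*(2.1845 + 0.8595)
x^{k+1} = -0.635
Step 2: z-update.
Minimize 8*z^2 - 4*z + (0.5/2)*(-0.635 - z - 0.8595)^2
FOC: (2*8 + 0.5)*z = 4 + 0.5*(-0.635 - 0.8595)
z^{k+1} = 0.1971
Step 3: u-update.
u^{k+1} = -0.8595 - 0.635 - 0.1971 = -1.6917
Step 4: Primal residual = |-0.635 - 0.1971| = 0.8322


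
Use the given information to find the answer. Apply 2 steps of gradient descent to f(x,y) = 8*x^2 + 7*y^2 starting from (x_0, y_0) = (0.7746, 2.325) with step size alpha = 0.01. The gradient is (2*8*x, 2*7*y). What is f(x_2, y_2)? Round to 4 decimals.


Gradient descent on f(x,y) = 8*x^2 + 7*y^2.
Starting point: (0.7746, 2.325), alpha = 0.01
Step 1: grad_x = 2*8*0.7746 = 12.3936, grad_y = 2*7*2.325 = 32.55
  x_1 = 0.7746 - 0.01*12.3936 = 0.6507
  y_1 = 2.325 - 0.01*32.55 = 1.9995
Step 2: grad_x = 2*8*0.6507 = 10.4106, grad_y = 2*7*1.9995 = 27.993
  x_2 = 0.6507 - 0.01*10.4106 = 0.5466
  y_2 = 1.9995 - 0.01*27.993 = 1.7196
f(0.5466, 1.7196) = 8*0.5466^2 + 7*1.7196^2 = 23.0882


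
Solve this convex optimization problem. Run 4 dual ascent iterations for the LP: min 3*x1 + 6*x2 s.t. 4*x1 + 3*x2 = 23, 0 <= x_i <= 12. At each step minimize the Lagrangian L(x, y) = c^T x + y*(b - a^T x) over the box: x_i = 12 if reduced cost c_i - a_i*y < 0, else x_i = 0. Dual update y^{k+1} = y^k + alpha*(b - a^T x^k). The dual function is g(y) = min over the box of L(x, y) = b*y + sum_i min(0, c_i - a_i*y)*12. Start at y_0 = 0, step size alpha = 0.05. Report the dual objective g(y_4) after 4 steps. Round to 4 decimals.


Dual ascent for LP: min 3*x1 + 6*x2, 4*x1 + 3*x2 = 23, 0 <= x_i <= 12
Step 1: y^k = 0.0, reduced costs: (3.0, 6.0)
  x^k = (0.0, 0.0), subgradient = b - a^T x = 23.0
  y^{k+1} = 0.0 + 0.05*23.0 = 1.15
Step 2: y^k = 1.15, reduced costs: (-1.6, 2.55)
  x^k = (12.0, 0.0), subgradient = b - a^T x = -25.0
  y^{k+1} = 1.15 + 0.05*-25.0 = -0.1
Step 3: y^k = -0.1, reduced costs: (3.4, 6.3)
  x^k = (0.0, 0.0), subgradient = b - a^T x = 23.0
  y^{k+1} = -0.1 + 0.05*23.0 = 1.05
Step 4: y^k = 1.05, reduced costs: (-1.2, 2.85)
  x^k = (12.0, 0.0), subgradient = b - a^T x = -25.0
  y^{k+1} = 1.05 + 0.05*-25.0 = -0.2
Dual objective at y_4 = -0.2: reduced costs (3.8, 6.6), box minimizer x = (0.0, 0.0)
g(y_4) = b*y + (c1 - a1*y)*x1 + (c2 - a2*y)*x2 = 23*(-0.2) + 3.8*0.0 + 6.6*0.0 = -4.6 + 0.0 + 0.0 = -4.6


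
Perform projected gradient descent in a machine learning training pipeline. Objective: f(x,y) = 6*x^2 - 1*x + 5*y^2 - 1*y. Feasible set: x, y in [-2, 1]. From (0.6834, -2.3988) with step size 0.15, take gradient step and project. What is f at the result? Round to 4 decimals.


Step 1: Compute gradient at (0.6834, -2.3988).
grad_x = 2*6*0.6834 - 1 = 7.2008
grad_y = 2*5*-2.3988 - 1 = -24.988
Step 2: Gradient step.
x_raw = 0.6834 - 0.15*7.2008 = -0.3967
y_raw = -2.3988 - 0.15*-24.988 = 1.3494
Step 3: Project onto [-2, 1].
x_proj = clip(-0.3967) = -0.3967
y_proj = clip(1.3494) = 1.0
Step 4: Evaluate f.
f(-0.3967, 1.0) = 5.341


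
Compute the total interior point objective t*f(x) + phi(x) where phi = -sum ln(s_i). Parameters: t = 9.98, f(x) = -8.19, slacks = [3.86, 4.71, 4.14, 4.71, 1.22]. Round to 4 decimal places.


Step 1: Compute log-barrier.
ln values: [1.3507, 1.5497, 1.4207, 1.5497, 0.1989]
phi = -(1.3507 + 1.5497 + 1.4207 + 1.5497 + 0.1989) = -6.0696
Step 2: Compute augmented objective.
t*f(x) = 9.98*-8.19 = -81.7362
Total = -81.7362 - 6.0696 = -87.8058


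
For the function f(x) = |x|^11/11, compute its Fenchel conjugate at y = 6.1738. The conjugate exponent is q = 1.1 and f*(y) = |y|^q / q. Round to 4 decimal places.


The conjugate exponent q satisfies 1/p + 1/q = 1.
p = 11, so q = 11/(11 - 1) = 1.1
|y|^q = 6.1738^1.1 = 7.4064
f*(6.1738) = 7.4064 / 1.1 = 6.7331


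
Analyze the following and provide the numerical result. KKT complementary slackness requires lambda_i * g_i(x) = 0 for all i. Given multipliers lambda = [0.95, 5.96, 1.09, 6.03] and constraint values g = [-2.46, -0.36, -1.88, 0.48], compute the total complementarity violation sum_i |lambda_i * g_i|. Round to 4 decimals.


KKT complementary slackness check:
lambda_1 * g_1 = 0.95 * -2.46 = -2.337
lambda_2 * g_2 = 5.96 * -0.36 = -2.1456
lambda_3 * g_3 = 1.09 * -1.88 = -2.0492
lambda_4 * g_4 = 6.03 * 0.48 = 2.8944
Total violation = 2.337 + 2.1456 + 2.0492 + 2.8944 = 9.4262


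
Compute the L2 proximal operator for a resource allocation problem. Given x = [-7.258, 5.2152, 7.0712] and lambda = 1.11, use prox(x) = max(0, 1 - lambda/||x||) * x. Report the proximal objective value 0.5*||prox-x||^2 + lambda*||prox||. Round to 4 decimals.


Step 1: Compute ||x||.
||x|| = 11.3964
Step 2: Compute scaling factor.
scale = max(0, 1 - 1.11/11.3964) = 0.9026
Step 3: prox(x) = [-6.5511, 4.7072, 6.3825]
||prox(x)|| = 10.2864
Step 4: Proximal objective.
0.5*||prox-x||^2 = 0.6161
lambda*||prox|| = 11.4179
Total = 12.034


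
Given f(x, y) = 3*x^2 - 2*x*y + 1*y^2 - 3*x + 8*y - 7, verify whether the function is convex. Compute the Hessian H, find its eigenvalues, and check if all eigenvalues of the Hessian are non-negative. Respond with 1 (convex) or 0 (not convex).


The Hessian of f(x,y) = 3*x^2 - 2*x*y + 1*y^2 - 3*x + 8*y - 7 is:
H = [[6, -2], [-2, 2]]
Trace = 6 + 2 = 8
Determinant = 6*2 - (-2)^2 = 8
Discriminant = (8)^2 - 4*8 = 32.0
Eigenvalues: lambda_1 = 1.1716, lambda_2 = 6.8284
The function is convex.

1


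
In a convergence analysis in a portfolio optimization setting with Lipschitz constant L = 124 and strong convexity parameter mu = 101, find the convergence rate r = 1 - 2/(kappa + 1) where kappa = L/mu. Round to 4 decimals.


Step 1: Compute the condition number.
kappa = L/mu = 124/101 = 1.2277
Step 2: Compute the convergence rate.
r = 1 - 2/(kappa + 1) = 1 - 2*mu/(L + mu) = (L - mu)/(L + mu) = 23/225 = 0.1022


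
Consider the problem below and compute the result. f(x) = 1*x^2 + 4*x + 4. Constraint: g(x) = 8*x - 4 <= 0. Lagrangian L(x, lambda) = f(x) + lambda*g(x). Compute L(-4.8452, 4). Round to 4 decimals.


Step 1: Evaluate f(x).
f(-4.8452) = 1*(-4.8452)^2 + 4*(-4.8452) + 4 = 8.0952
Step 2: Evaluate g(x).
g(-4.8452) = 8*-4.8452 - 4 = -42.7616
Step 3: Compute Lagrangian.
L = 8.0952 + 4*-42.7616 = -162.9512


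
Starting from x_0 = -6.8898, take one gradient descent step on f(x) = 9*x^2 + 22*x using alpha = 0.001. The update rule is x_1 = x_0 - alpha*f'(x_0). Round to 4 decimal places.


We compute the gradient at x_0 and apply the update.
f'(x) = 18*x + 22
f'(-6.8898) = 18*-6.8898 + 22 = -102.0164
x_1 = -6.8898 - 0.001*-102.0164 = -6.7878


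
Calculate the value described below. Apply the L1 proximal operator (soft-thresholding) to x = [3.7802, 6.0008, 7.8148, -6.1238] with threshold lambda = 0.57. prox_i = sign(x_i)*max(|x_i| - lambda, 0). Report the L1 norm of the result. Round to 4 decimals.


Soft-thresholding with lambda = 0.57:
prox(3.7802) = sign(3.7802)*max(|3.7802| - 0.57, 0) = 3.2102
prox(6.0008) = sign(6.0008)*max(|6.0008| - 0.57, 0) = 5.4308
prox(7.8148) = sign(7.8148)*max(|7.8148| - 0.57, 0) = 7.2448
prox(-6.1238) = sign(-6.1238)*max(|-6.1238| - 0.57, 0) = -5.5538
prox(x) = [3.2102, 5.4308, 7.2448, -5.5538]
||prox(x)||_1 = 3.2102 + 5.4308 + 7.2448 + 5.5538 = 21.4396


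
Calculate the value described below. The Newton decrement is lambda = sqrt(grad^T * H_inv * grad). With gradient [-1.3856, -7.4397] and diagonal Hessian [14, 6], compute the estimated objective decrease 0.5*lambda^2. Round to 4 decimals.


Step 1: H is diagonal, so H^(-1) * g = [-0.099, -1.24].
Step 2: g^T H^(-1) g = sum_i g_i^2 / H_ii
  = (-1.3856)^2/14 + (-7.4397)^2/6
  = 0.1371 + 9.2249 = 9.362
Step 3: Objective decrease = 0.5 * g^T H^(-1) g = 4.681


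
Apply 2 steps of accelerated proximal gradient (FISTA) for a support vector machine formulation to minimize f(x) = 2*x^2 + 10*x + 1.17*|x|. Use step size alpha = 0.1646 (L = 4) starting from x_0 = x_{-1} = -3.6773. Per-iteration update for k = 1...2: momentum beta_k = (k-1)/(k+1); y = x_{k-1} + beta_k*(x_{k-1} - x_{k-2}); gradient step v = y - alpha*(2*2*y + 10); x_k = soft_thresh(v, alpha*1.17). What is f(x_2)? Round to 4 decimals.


FISTA on f(x) = 2*x^2 + 10*x + 1.17*|x|
L = 4, alpha = 0.1646
Iteration 1: beta = 0.0, y = -3.6773 + 0.0*(-3.6773 + 3.6773) = -3.6773
  grad(y) = -4.7092, v = y - alpha*grad = -2.9022
  prox(v) = soft_thresh(-2.9022, 0.1926) = -2.7096
Iteration 2: beta = 0.3333, y = -2.7096 + 0.3333*(-2.7096 + 3.6773) = -2.387
  grad(y) = 0.452, v = y - alpha*grad = -2.4614
  prox(v) = soft_thresh(-2.4614, 0.1926) = -2.2688
f(x_2) = 2*(-2.2688)^2 + 10*(-2.2688) + 1.17*|-2.2688| = -9.7386


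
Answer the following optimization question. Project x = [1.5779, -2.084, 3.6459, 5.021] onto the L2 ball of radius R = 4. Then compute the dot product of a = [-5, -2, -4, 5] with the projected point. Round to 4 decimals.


Step 1: Compute ||x|| (intermediates to 6 decimals).
||x|| = sqrt(1.5779^2 + (-2.084)^2 + 3.6459^2 + 5.021^2) = 6.73319
Step 2: Project.
Since ||x|| > R, scale = R/||x|| = 4/6.73319 = 0.594072, proj(x) = scale * x
proj(x) = [0.937386, -1.238046, 2.165927, 2.982836]
Step 3: Dot product.
a^T * proj(x) = -5*0.937386 - 2*(-1.238046) - 4*2.165927 + 5*2.982836 = 4.0396


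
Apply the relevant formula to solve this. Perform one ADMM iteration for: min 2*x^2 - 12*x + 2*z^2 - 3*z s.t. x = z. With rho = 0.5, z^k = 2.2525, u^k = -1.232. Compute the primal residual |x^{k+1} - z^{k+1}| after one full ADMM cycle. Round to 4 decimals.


ADMM iteration with rho = 0.5, z^k = 2.2525, u^k = -1.232
Step 1: x-update.
Minimize 2*x^2 - 12*x + (0.5/2)*(x - 2.2525 - 1.232)^2
FOC: (2*2 + 0.5)*x = 12 + 0.5*(2.2525 + 1.232)
x^{k+1} = 3.0538
Step 2: z-update.
Minimize 2*z^2 - 3*z + (0.5/2)*(3.0538 - z - 1.232)^2
FOC: (2*2 + 0.5)*z = 3 + 0.5*(3.0538 - 1.232)
z^{k+1} = 0.8691
Step 3: u-update.
u^{k+1} = -1.232 + 3.0538 - 0.8691 = 0.9527
Step 4: Primal residual = |3.0538 - 0.8691| = 2.1847


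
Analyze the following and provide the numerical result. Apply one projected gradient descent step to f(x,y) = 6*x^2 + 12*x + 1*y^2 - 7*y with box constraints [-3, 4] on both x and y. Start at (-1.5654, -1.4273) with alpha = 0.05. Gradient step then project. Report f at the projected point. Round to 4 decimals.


Step 1: Compute gradient at (-1.5654, -1.4273).
grad_x = 2*6*-1.5654 + 12 = -6.7848
grad_y = 2*1*-1.4273 - 7 = -9.8546
Step 2: Gradient step.
x_raw = -1.5654 - 0.05*-6.7848 = -1.2262
y_raw = -1.4273 - 0.05*-9.8546 = -0.9346
Step 3: Project onto [-3, 4].
x_proj = clip(-1.2262) = -1.2262
y_proj = clip(-0.9346) = -0.9346
Step 4: Evaluate f.
f(-1.2262, -0.9346) = 1.7223


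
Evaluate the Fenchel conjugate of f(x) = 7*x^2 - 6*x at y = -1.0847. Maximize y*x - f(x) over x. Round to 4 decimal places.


f*(y) = sup_x {y*x - a*x^2 - b*x} = sup_x {(y-b)*x - a*x^2}
FOC: (y - b) - 2a*x = 0 => x* = (y - b)/(2a)
x* = (-1.0847 + 6)/(2*7) = 0.3511
f*(-1.0847) = (y-b)^2/(4a) = (-1.0847 + 6)^2/(4*7)
= 24.1602/28 = 0.8629


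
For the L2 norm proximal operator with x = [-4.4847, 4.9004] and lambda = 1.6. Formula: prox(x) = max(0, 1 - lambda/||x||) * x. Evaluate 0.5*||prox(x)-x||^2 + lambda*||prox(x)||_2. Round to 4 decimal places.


Step 1: Compute ||x||.
||x|| = 6.6428
Step 2: Compute scaling factor.
scale = max(0, 1 - 1.6/6.6428) = 0.7591
Step 3: prox(x) = [-3.4045, 3.7201]
||prox(x)|| = 5.0428
Step 4: Proximal objective.
0.5*||prox-x||^2 = 1.28
lambda*||prox|| = 8.0685
Total = 9.3484


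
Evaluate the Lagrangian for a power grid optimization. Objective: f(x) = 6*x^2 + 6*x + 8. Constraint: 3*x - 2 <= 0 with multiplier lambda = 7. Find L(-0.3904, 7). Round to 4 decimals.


Step 1: Evaluate f(x).
f(-0.3904) = 6*(-0.3904)^2 + 6*(-0.3904) + 8 = 6.5721
Step 2: Evaluate g(x).
g(-0.3904) = 3*-0.3904 - 2 = -3.1712
Step 3: Compute Lagrangian.
L = 6.5721 + 7*-3.1712 = -15.6263


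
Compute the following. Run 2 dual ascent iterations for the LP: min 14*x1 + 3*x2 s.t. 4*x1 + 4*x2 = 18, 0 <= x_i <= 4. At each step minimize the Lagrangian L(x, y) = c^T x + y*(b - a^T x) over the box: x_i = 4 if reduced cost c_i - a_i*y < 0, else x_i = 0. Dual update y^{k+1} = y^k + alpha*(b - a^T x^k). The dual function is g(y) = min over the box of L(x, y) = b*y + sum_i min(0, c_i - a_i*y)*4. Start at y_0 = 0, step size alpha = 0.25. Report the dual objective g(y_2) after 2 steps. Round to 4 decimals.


Dual ascent for LP: min 14*x1 + 3*x2, 4*x1 + 4*x2 = 18, 0 <= x_i <= 4
Step 1: y^k = 0.0, reduced costs: (14.0, 3.0)
  x^k = (0.0, 0.0), subgradient = b - a^T x = 18.0
  y^{k+1} = 0.0 + 0.25*18.0 = 4.5
Step 2: y^k = 4.5, reduced costs: (-4.0, -15.0)
  x^k = (4.0, 4.0), subgradient = b - a^T x = -14.0
  y^{k+1} = 4.5 + 0.25*-14.0 = 1.0
Dual objective at y_2 = 1.0: reduced costs (10.0, -1.0), box minimizer x = (0.0, 4.0)
g(y_2) = b*y + (c1 - a1*y)*x1 + (c2 - a2*y)*x2 = 18*1.0 + 10.0*0.0 + (-1.0)*4.0 = 18.0 + 0.0 - 4.0 = 14.0


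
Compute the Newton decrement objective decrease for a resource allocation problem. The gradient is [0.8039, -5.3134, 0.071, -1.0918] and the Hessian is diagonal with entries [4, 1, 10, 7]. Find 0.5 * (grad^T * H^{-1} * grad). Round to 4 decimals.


Step 1: H is diagonal, so H^(-1) * g = [0.201, -5.3134, 0.0071, -0.156].
Step 2: g^T H^(-1) g = sum_i g_i^2 / H_ii
  = (0.8039)^2/4 + (-5.3134)^2/1 + (0.071)^2/10 + (-1.0918)^2/7
  = 0.1616 + 28.2322 + 0.0005 + 0.1703 = 28.5646
Step 3: Objective decrease = 0.5 * g^T H^(-1) g = 14.2823


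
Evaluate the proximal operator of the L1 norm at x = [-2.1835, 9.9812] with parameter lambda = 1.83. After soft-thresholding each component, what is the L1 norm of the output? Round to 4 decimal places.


Soft-thresholding with lambda = 1.83:
prox(-2.1835) = sign(-2.1835)*max(|-2.1835| - 1.83, 0) = -0.3535
prox(9.9812) = sign(9.9812)*max(|9.9812| - 1.83, 0) = 8.1512
prox(x) = [-0.3535, 8.1512]
||prox(x)||_1 = 0.3535 + 8.1512 = 8.5047


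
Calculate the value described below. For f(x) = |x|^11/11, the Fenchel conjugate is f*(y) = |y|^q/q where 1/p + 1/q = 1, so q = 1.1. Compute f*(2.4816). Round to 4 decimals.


The conjugate exponent q satisfies 1/p + 1/q = 1.
p = 11, so q = 11/(11 - 1) = 1.1
|y|^q = 2.4816^1.1 = 2.7177
f*(2.4816) = 2.7177 / 1.1 = 2.4707


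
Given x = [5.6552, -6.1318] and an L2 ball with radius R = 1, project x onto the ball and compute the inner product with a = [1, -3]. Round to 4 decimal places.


Step 1: Compute ||x|| (intermediates to 6 decimals).
||x|| = sqrt(5.6552^2 + (-6.1318)^2) = 8.341478
Step 2: Project.
Since ||x|| > R, scale = R/||x|| = 1/8.341478 = 0.119883, proj(x) = scale * x
proj(x) = [0.677962, -0.735099]
Step 3: Dot product.
a^T * proj(x) = 1*0.677962 - 3*(-0.735099) = 2.8833


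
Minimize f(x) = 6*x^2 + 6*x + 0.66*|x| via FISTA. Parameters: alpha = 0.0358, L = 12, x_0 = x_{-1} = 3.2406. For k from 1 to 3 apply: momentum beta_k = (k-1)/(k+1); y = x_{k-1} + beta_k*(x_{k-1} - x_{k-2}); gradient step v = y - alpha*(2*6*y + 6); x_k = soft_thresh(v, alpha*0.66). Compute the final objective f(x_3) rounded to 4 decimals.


FISTA on f(x) = 6*x^2 + 6*x + 0.66*|x|
L = 12, alpha = 0.0358
Iteration 1: beta = 0.0, y = 3.2406 + 0.0*(3.2406 - 3.2406) = 3.2406
  grad(y) = 44.8872, v = y - alpha*grad = 1.6336
  prox(v) = soft_thresh(1.6336, 0.0236) = 1.61
Iteration 2: beta = 0.3333, y = 1.61 + 0.3333*(1.61 - 3.2406) = 1.0665
  grad(y) = 18.7978, v = y - alpha*grad = 0.3935
  prox(v) = soft_thresh(0.3935, 0.0236) = 0.3699
Iteration 3: beta = 0.5, y = 0.3699 + 0.5*(0.3699 - 1.61) = -0.2502
  grad(y) = 2.998, v = y - alpha*grad = -0.3575
  prox(v) = soft_thresh(-0.3575, 0.0236) = -0.3339
f(x_3) = 6*(-0.3339)^2 + 6*(-0.3339) + 0.66*|-0.3339| = -1.114


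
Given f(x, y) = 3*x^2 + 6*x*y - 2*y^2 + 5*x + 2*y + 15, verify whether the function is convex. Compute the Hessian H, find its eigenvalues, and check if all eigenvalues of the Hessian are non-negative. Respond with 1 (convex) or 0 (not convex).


The Hessian of f(x,y) = 3*x^2 + 6*x*y - 2*y^2 + 5*x + 2*y + 15 is:
H = [[6, 6], [6, -4]]
Trace = 6 - 4 = 2
Determinant = 6*-4 - (6)^2 = -60
Discriminant = (2)^2 - 4*-60 = 244.0
Eigenvalues: lambda_1 = -6.8102, lambda_2 = 8.8102
The function is not convex.

0


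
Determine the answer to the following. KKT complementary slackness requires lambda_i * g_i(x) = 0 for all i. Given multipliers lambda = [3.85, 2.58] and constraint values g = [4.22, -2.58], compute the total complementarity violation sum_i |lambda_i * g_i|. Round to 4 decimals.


KKT complementary slackness check:
lambda_1 * g_1 = 3.85 * 4.22 = 16.247
lambda_2 * g_2 = 2.58 * -2.58 = -6.6564
Total violation = 16.247 + 6.6564 = 22.9034


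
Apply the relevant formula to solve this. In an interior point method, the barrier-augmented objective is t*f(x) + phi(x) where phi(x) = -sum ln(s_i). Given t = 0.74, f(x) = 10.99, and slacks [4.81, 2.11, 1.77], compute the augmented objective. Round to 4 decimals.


Step 1: Compute log-barrier.
ln values: [1.5707, 0.7467, 0.571]
phi = -(1.5707 + 0.7467 + 0.571) = -2.8884
Step 2: Compute augmented objective.
t*f(x) = 0.74*10.99 = 8.1326
Total = 8.1326 - 2.8884 = 5.2442


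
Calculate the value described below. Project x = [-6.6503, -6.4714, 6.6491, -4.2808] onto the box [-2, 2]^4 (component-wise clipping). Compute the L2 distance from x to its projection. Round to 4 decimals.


Project each component onto [-2, 2].
clip(-6.6503) = -2.0, clip(-6.4714) = -2.0, clip(6.6491) = 2.0, clip(-4.2808) = -2.0
Projection = [-2.0, -2.0, 2.0, -2.0]
Squared diffs: [21.6253, 19.9934, 21.6141, 5.202]
Distance = sqrt(68.4348) = 8.2725


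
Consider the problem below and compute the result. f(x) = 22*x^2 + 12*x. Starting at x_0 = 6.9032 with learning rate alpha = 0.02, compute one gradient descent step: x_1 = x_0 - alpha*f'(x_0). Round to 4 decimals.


We compute the gradient at x_0 and apply the update.
f'(x) = 44*x + 12
f'(6.9032) = 44*6.9032 + 12 = 315.7408
x_1 = 6.9032 - 0.02*315.7408 = 0.5884


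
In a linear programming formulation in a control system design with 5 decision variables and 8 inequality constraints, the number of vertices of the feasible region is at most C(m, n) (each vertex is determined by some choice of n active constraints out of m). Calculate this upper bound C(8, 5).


Each vertex corresponds to some choice of n active constraints out of m, so the number of vertices is at most C(m, n) = m! / (n!(m-n)!).
m = 8, n = 5
Numerator: 8 * 7 * 6 * 5 * 4
Denominator: 5! = 120
C(8, 5) = 56


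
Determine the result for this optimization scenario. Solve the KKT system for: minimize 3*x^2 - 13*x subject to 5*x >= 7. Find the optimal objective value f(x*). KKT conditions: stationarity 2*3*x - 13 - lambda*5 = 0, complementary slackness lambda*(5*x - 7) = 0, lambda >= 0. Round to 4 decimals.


Step 1: Try lambda = 0 (constraint inactive).
Stationarity: 2*3*x - 13 = 0
x* = 13/(2*3) = 13/6 = 2.1667 (rounded; the exact value 13/6 is used below)
Check constraint: 5*2.1667 = 10.8335 >= 7 -- satisfied.
Step 2: Compute optimal value.
f(x*) = 3*(13/6)^2 - 13*(13/6) = -14.0833


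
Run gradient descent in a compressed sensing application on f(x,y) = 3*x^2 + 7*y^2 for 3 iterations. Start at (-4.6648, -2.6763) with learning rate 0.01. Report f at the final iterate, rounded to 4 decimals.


Gradient descent on f(x,y) = 3*x^2 + 7*y^2.
Starting point: (-4.6648, -2.6763), alpha = 0.01
Step 1: grad_x = 2*3*-4.6648 = -27.9888, grad_y = 2*7*-2.6763 = -37.4682
  x_1 = -4.6648 - 0.01*-27.9888 = -4.3849
  y_1 = -2.6763 - 0.01*-37.4682 = -2.3016
Step 2: grad_x = 2*3*-4.3849 = -26.3095, grad_y = 2*7*-2.3016 = -32.2227
  x_2 = -4.3849 - 0.01*-26.3095 = -4.1218
  y_2 = -2.3016 - 0.01*-32.2227 = -1.9794
Step 3: grad_x = 2*3*-4.1218 = -24.7309, grad_y = 2*7*-1.9794 = -27.7115
  x_3 = -4.1218 - 0.01*-24.7309 = -3.8745
  y_3 = -1.9794 - 0.01*-27.7115 = -1.7023
f(-3.8745, -1.7023) = 3*(-3.8745)^2 + 7*(-1.7023)^2 = 65.3197


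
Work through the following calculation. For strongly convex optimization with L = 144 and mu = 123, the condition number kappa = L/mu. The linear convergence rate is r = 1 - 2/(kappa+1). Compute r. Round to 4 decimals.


Step 1: Compute the condition number.
kappa = L/mu = 144/123 = 1.1707
Step 2: Compute the convergence rate.
r = 1 - 2/(kappa + 1) = 1 - 2*mu/(L + mu) = (L - mu)/(L + mu) = 21/267 = 0.0787


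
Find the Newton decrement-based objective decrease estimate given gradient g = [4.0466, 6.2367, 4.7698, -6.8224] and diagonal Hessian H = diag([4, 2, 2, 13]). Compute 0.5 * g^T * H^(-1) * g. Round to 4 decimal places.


Step 1: H is diagonal, so H^(-1) * g = [1.0117, 3.1184, 2.3849, -0.5248].
Step 2: g^T H^(-1) g = sum_i g_i^2 / H_ii
  = (4.0466)^2/4 + (6.2367)^2/2 + (4.7698)^2/2 + (-6.8224)^2/13
  = 4.0937 + 19.4482 + 11.3755 + 3.5804 = 38.4978
Step 3: Objective decrease = 0.5 * g^T H^(-1) g = 19.2489


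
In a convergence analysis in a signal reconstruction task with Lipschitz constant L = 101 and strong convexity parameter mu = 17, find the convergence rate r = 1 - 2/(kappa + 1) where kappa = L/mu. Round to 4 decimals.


Step 1: Compute the condition number.
kappa = L/mu = 101/17 = 5.9412
Step 2: Compute the convergence rate.
r = 1 - 2/(kappa + 1) = 1 - 2*mu/(L + mu) = (L - mu)/(L + mu) = 84/118 = 0.7119


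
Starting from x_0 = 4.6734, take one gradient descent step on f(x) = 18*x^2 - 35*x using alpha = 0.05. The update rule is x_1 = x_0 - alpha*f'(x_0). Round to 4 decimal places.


We compute the gradient at x_0 and apply the update.
f'(x) = 36*x - 35
f'(4.6734) = 36*4.6734 - 35 = 133.2424
x_1 = 4.6734 - 0.05*133.2424 = -1.9887


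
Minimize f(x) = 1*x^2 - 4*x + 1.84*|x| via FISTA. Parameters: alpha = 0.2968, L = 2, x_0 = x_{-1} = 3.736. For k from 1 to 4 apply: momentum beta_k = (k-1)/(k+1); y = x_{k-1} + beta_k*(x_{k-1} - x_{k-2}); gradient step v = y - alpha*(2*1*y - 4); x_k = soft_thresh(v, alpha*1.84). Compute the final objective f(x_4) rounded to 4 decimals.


FISTA on f(x) = 1*x^2 - 4*x + 1.84*|x|
L = 2, alpha = 0.2968
Iteration 1: beta = 0.0, y = 3.736 + 0.0*(3.736 - 3.736) = 3.736
  grad(y) = 3.472, v = y - alpha*grad = 2.7055
  prox(v) = soft_thresh(2.7055, 0.5461) = 2.1594
Iteration 2: beta = 0.3333, y = 2.1594 + 0.3333*(2.1594 - 3.736) = 1.6339
  grad(y) = -0.7323, v = y - alpha*grad = 1.8512
  prox(v) = soft_thresh(1.8512, 0.5461) = 1.3051
Iteration 3: beta = 0.5, y = 1.3051 + 0.5*(1.3051 - 2.1594) = 0.8779
  grad(y) = -2.2441, v = y - alpha*grad = 1.544
  prox(v) = soft_thresh(1.544, 0.5461) = 0.9979
Iteration 4: beta = 0.6, y = 0.9979 + 0.6*(0.9979 - 1.3051) = 0.8136
  grad(y) = -2.3729, v = y - alpha*grad = 1.5178
  prox(v) = soft_thresh(1.5178, 0.5461) = 0.9717
f(x_4) = 1*0.9717^2 - 4*0.9717 + 1.84*|0.9717| = -1.1547


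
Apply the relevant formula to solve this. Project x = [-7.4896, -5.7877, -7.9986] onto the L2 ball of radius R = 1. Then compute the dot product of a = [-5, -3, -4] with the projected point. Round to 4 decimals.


Step 1: Compute ||x|| (intermediates to 6 decimals).
||x|| = sqrt((-7.4896)^2 + (-5.7877)^2 + (-7.9986)^2) = 12.392303
Step 2: Project.
Since ||x|| > R, scale = R/||x|| = 1/12.392303 = 0.080695, proj(x) = scale * x
proj(x) = [-0.604373, -0.467038, -0.645447]
Step 3: Dot product.
a^T * proj(x) = -5*(-0.604373) - 3*(-0.467038) - 4*(-0.645447) = 7.0048


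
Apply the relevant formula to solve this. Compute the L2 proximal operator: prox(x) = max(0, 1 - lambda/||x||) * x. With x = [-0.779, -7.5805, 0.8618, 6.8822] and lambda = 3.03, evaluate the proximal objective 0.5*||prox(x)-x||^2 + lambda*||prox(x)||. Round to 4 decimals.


Step 1: Compute ||x||.
||x|| = 10.3043
Step 2: Compute scaling factor.
scale = max(0, 1 - 3.03/10.3043) = 0.7059
Step 3: prox(x) = [-0.5499, -5.3514, 0.6084, 4.8585]
||prox(x)|| = 7.2743
Step 4: Proximal objective.
0.5*||prox-x||^2 = 4.5905
lambda*||prox|| = 22.0411
Total = 26.6315


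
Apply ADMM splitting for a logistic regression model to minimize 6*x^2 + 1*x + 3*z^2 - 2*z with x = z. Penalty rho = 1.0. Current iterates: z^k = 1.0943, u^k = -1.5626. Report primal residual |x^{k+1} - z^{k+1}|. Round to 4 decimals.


ADMM iteration with rho = 1.0, z^k = 1.0943, u^k = -1.5626
Step 1: x-update.
Minimize 6*x^2 + 1*x + (1.0/2)*(x - 1.0943 - 1.5626)^2
FOC: (2*6 + 1.0)*x = -1 + 1.0*(1.0943 + 1.5626)
x^{k+1} = 0.1275
Step 2: z-update.
Minimize 3*z^2 - 2*z + (1.0/2)*(0.1275 - z - 1.5626)^2
FOC: (2*3 + 1.0)*z = 2 + 1.0*(0.1275 - 1.5626)
z^{k+1} = 0.0807
Step 3: u-update.
u^{k+1} = -1.5626 + 0.1275 - 0.0807 = -1.5158
Step 4: Primal residual = |0.1275 - 0.0807| = 0.0468


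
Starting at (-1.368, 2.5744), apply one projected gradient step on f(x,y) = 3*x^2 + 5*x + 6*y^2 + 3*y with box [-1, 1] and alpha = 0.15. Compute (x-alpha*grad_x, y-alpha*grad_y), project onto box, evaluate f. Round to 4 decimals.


Step 1: Compute gradient at (-1.368, 2.5744).
grad_x = 2*3*-1.368 + 5 = -3.208
grad_y = 2*6*2.5744 + 3 = 33.8928
Step 2: Gradient step.
x_raw = -1.368 - 0.15*-3.208 = -0.8868
y_raw = 2.5744 - 0.15*33.8928 = -2.5095
Step 3: Project onto [-1, 1].
x_proj = clip(-0.8868) = -0.8868
y_proj = clip(-2.5095) = -1.0
Step 4: Evaluate f.
f(-0.8868, -1.0) = 0.9252


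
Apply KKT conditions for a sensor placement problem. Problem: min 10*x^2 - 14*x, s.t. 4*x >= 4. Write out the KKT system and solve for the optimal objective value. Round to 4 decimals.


Step 1: Try lambda = 0 (constraint inactive).
x_unc = 14/(2*10) = 0.7
Check: 4*0.7 = 2.8 < 4 -- violated!
Step 2: Constraint must be active: 4*x = 4
x* = 4/4 = 1.0
lambda = (2*10*1.0 - 14)/4 = 1.5
Step 3: Compute optimal value.
f(x*) = 10*1.0^2 - 14*1.0 = -4.0


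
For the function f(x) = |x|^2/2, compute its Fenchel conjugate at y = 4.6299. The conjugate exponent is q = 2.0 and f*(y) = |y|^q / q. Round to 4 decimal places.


The conjugate exponent q satisfies 1/p + 1/q = 1.
p = 2, so q = 2/(2 - 1) = 2.0
|y|^q = 4.6299^2.0 = 21.436
f*(4.6299) = 21.436 / 2.0 = 10.718


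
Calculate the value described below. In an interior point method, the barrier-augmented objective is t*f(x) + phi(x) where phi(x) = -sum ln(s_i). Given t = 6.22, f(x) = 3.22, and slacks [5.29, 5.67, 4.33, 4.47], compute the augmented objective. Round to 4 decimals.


Step 1: Compute log-barrier.
ln values: [1.6658, 1.7352, 1.4656, 1.4974]
phi = -(1.6658 + 1.7352 + 1.4656 + 1.4974) = -6.364
Step 2: Compute augmented objective.
t*f(x) = 6.22*3.22 = 20.0284
Total = 20.0284 - 6.364 = 13.6644


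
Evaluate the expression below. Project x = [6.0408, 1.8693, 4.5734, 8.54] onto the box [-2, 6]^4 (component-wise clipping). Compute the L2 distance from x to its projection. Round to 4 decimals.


Project each component onto [-2, 6].
clip(6.0408) = 6.0, clip(1.8693) = 1.8693, clip(4.5734) = 4.5734, clip(8.54) = 6.0
Projection = [6.0, 1.8693, 4.5734, 6.0]
Squared diffs: [0.0017, 0.0, 0.0, 6.4516]
Distance = sqrt(6.4533) = 2.5403


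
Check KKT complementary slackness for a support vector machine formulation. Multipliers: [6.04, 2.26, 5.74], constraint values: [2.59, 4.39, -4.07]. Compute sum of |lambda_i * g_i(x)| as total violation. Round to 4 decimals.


KKT complementary slackness check:
lambda_1 * g_1 = 6.04 * 2.59 = 15.6436
lambda_2 * g_2 = 2.26 * 4.39 = 9.9214
lambda_3 * g_3 = 5.74 * -4.07 = -23.3618
Total violation = 15.6436 + 9.9214 + 23.3618 = 48.9268


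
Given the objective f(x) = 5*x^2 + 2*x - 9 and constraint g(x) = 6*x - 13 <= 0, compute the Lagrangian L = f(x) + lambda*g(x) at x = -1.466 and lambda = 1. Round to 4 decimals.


Step 1: Evaluate f(x).
f(-1.466) = 5*(-1.466)^2 + 2*(-1.466) - 9 = -1.1862
Step 2: Evaluate g(x).
g(-1.466) = 6*-1.466 - 13 = -21.796
Step 3: Compute Lagrangian.
L = -1.1862 + 1*-21.796 = -22.9822


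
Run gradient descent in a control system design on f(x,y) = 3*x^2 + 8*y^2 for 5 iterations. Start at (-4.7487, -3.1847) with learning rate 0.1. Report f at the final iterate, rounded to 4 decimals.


Gradient descent on f(x,y) = 3*x^2 + 8*y^2.
Starting point: (-4.7487, -3.1847), alpha = 0.1
Step 1: grad_x = 2*3*-4.7487 = -28.4922, grad_y = 2*8*-3.1847 = -50.9552
  x_1 = -4.7487 - 0.1*-28.4922 = -1.8995
  y_1 = -3.1847 - 0.1*-50.9552 = 1.9108
Step 2: grad_x = 2*3*-1.8995 = -11.3969, grad_y = 2*8*1.9108 = 30.5731
  x_2 = -1.8995 - 0.1*-11.3969 = -0.7598
  y_2 = 1.9108 - 0.1*30.5731 = -1.1465
Step 3: grad_x = 2*3*-0.7598 = -4.5588, grad_y = 2*8*-1.1465 = -18.3439
  x_3 = -0.7598 - 0.1*-4.5588 = -0.3039
  y_3 = -1.1465 - 0.1*-18.3439 = 0.6879
Step 4: grad_x = 2*3*-0.3039 = -1.8235, grad_y = 2*8*0.6879 = 11.0063
  x_4 = -0.3039 - 0.1*-1.8235 = -0.1216
  y_4 = 0.6879 - 0.1*11.0063 = -0.4127
Step 5: grad_x = 2*3*-0.1216 = -0.7294, grad_y = 2*8*-0.4127 = -6.6038
  x_5 = -0.1216 - 0.1*-0.7294 = -0.0486
  y_5 = -0.4127 - 0.1*-6.6038 = 0.2476
f(-0.0486, 0.2476) = 3*(-0.0486)^2 + 8*0.2476^2 = 0.4977


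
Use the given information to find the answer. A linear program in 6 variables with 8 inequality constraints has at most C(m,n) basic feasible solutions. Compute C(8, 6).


Each vertex corresponds to some choice of n active constraints out of m, so the number of vertices is at most C(m, n) = m! / (n!(m-n)!).
m = 8, n = 6
Numerator: 8 * 7 * 6 * 5 * 4 * 3
Denominator: 6! = 720
C(8, 6) = 28


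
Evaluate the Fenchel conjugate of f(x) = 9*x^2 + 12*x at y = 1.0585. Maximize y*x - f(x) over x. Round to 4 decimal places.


f*(y) = sup_x {y*x - a*x^2 - b*x} = sup_x {(y-b)*x - a*x^2}
FOC: (y - b) - 2a*x = 0 => x* = (y - b)/(2a)
x* = (1.0585 - 12)/(2*9) = -0.6079
f*(1.0585) = (y-b)^2/(4a) = (1.0585 - 12)^2/(4*9)
= 119.7164/36 = 3.3255


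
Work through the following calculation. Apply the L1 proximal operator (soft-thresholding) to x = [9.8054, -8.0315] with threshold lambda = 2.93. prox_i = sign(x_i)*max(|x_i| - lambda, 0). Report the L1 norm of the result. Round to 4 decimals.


Soft-thresholding with lambda = 2.93:
prox(9.8054) = sign(9.8054)*max(|9.8054| - 2.93, 0) = 6.8754
prox(-8.0315) = sign(-8.0315)*max(|-8.0315| - 2.93, 0) = -5.1015
prox(x) = [6.8754, -5.1015]
||prox(x)||_1 = 6.8754 + 5.1015 = 11.9769


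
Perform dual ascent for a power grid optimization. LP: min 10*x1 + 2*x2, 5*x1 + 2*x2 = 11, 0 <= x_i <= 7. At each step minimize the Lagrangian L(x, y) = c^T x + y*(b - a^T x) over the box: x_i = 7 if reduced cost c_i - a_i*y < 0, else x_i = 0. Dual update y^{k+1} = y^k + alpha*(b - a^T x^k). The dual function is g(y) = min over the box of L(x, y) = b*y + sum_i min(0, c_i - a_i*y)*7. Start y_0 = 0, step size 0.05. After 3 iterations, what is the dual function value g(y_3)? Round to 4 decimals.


Dual ascent for LP: min 10*x1 + 2*x2, 5*x1 + 2*x2 = 11, 0 <= x_i <= 7
Step 1: y^k = 0.0, reduced costs: (10.0, 2.0)
  x^k = (0.0, 0.0), subgradient = b - a^T x = 11.0
  y^{k+1} = 0.0 + 0.05*11.0 = 0.55
Step 2: y^k = 0.55, reduced costs: (7.25, 0.9)
  x^k = (0.0, 0.0), subgradient = b - a^T x = 11.0
  y^{k+1} = 0.55 + 0.05*11.0 = 1.1
Step 3: y^k = 1.1, reduced costs: (4.5, -0.2)
  x^k = (0.0, 7.0), subgradient = b - a^T x = -3.0
  y^{k+1} = 1.1 + 0.05*-3.0 = 0.95
Dual objective at y_3 = 0.95: reduced costs (5.25, 0.1), box minimizer x = (0.0, 0.0)
g(y_3) = b*y + (c1 - a1*y)*x1 + (c2 - a2*y)*x2 = 11*0.95 + 5.25*0.0 + 0.1*0.0 = 10.45 + 0.0 + 0.0 = 10.45


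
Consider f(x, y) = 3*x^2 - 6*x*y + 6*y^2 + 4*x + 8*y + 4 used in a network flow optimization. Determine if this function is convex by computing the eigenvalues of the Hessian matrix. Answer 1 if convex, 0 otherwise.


The Hessian of f(x,y) = 3*x^2 - 6*x*y + 6*y^2 + 4*x + 8*y + 4 is:
H = [[6, -6], [-6, 12]]
Trace = 6 + 12 = 18
Determinant = 6*12 - (-6)^2 = 36
Discriminant = (18)^2 - 4*36 = 180.0
Eigenvalues: lambda_1 = 2.2918, lambda_2 = 15.7082
The function is convex.

1


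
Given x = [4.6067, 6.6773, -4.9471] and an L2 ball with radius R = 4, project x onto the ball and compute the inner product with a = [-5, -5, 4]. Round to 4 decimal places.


Step 1: Compute ||x|| (intermediates to 6 decimals).
||x|| = sqrt(4.6067^2 + 6.6773^2 + (-4.9471)^2) = 9.501675
Step 2: Project.
Since ||x|| > R, scale = R/||x|| = 4/9.501675 = 0.420978, proj(x) = scale * x
proj(x) = [1.939319, 2.810996, -2.08262]
Step 3: Dot product.
a^T * proj(x) = -5*1.939319 - 5*2.810996 + 4*(-2.08262) = -32.0821


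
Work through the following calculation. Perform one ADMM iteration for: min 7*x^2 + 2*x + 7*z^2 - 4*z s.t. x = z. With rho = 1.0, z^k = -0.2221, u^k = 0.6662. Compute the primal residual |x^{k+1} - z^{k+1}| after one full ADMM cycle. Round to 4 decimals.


ADMM iteration with rho = 1.0, z^k = -0.2221, u^k = 0.6662
Step 1: x-update.
Minimize 7*x^2 + 2*x + (1.0/2)*(x + 0.2221 + 0.6662)^2
FOC: (2*7 + 1.0)*x = -2 + 1.0*(-0.2221 - 0.6662)
x^{k+1} = -0.1926
Step 2: z-update.
Minimize 7*z^2 - 4*z + (1.0/2)*(-0.1926 - z + 0.6662)^2
FOC: (2*7 + 1.0)*z = 4 + 1.0*(-0.1926 + 0.6662)
z^{k+1} = 0.2982
Step 3: u-update.
u^{k+1} = 0.6662 - 0.1926 - 0.2982 = 0.1754
Step 4: Primal residual = |-0.1926 - 0.2982| = 0.4908


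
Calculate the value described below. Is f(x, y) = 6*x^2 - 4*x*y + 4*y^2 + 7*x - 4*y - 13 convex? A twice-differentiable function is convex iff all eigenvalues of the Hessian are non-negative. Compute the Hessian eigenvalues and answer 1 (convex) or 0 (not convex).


The Hessian of f(x,y) = 6*x^2 - 4*x*y + 4*y^2 + 7*x - 4*y - 13 is:
H = [[12, -4], [-4, 8]]
Trace = 12 + 8 = 20
Determinant = 12*8 - (-4)^2 = 80
Discriminant = (20)^2 - 4*80 = 80.0
Eigenvalues: lambda_1 = 5.5279, lambda_2 = 14.4721
The function is convex.

1


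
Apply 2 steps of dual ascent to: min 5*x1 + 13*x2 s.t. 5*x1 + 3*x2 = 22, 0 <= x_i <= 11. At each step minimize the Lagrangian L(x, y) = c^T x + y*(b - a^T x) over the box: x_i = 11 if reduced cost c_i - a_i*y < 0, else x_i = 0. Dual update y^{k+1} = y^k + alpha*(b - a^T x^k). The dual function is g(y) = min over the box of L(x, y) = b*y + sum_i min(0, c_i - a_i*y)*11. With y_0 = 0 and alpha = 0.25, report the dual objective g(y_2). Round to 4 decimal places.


Dual ascent for LP: min 5*x1 + 13*x2, 5*x1 + 3*x2 = 22, 0 <= x_i <= 11
Step 1: y^k = 0.0, reduced costs: (5.0, 13.0)
  x^k = (0.0, 0.0), subgradient = b - a^T x = 22.0
  y^{k+1} = 0.0 + 0.25*22.0 = 5.5
Step 2: y^k = 5.5, reduced costs: (-22.5, -3.5)
  x^k = (11.0, 11.0), subgradient = b - a^T x = -66.0
  y^{k+1} = 5.5 + 0.25*-66.0 = -11.0
Dual objective at y_2 = -11.0: reduced costs (60.0, 46.0), box minimizer x = (0.0, 0.0)
g(y_2) = b*y + (c1 - a1*y)*x1 + (c2 - a2*y)*x2 = 22*(-11.0) + 60.0*0.0 + 46.0*0.0 = -242.0 + 0.0 + 0.0 = -242.0


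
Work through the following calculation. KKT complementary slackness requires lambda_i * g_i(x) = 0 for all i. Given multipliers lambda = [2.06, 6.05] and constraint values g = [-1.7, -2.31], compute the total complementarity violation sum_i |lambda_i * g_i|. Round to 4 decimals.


KKT complementary slackness check:
lambda_1 * g_1 = 2.06 * -1.7 = -3.502
lambda_2 * g_2 = 6.05 * -2.31 = -13.9755
Total violation = 3.502 + 13.9755 = 17.4775


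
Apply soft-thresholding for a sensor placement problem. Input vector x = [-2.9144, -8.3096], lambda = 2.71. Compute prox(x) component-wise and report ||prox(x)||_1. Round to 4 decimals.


Soft-thresholding with lambda = 2.71:
prox(-2.9144) = sign(-2.9144)*max(|-2.9144| - 2.71, 0) = -0.2044
prox(-8.3096) = sign(-8.3096)*max(|-8.3096| - 2.71, 0) = -5.5996
prox(x) = [-0.2044, -5.5996]
||prox(x)||_1 = 0.2044 + 5.5996 = 5.804


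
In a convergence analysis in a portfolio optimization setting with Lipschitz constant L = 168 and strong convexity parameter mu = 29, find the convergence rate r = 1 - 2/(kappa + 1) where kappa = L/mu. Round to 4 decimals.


Step 1: Compute the condition number.
kappa = L/mu = 168/29 = 5.7931
Step 2: Compute the convergence rate.
r = 1 - 2/(kappa + 1) = 1 - 2*mu/(L + mu) = (L - mu)/(L + mu) = 139/197 = 0.7056


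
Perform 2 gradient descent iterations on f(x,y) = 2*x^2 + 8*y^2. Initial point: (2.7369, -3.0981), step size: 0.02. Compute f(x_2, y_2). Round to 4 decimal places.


Gradient descent on f(x,y) = 2*x^2 + 8*y^2.
Starting point: (2.7369, -3.0981), alpha = 0.02
Step 1: grad_x = 2*2*2.7369 = 10.9476, grad_y = 2*8*-3.0981 = -49.5696
  x_1 = 2.7369 - 0.02*10.9476 = 2.5179
  y_1 = -3.0981 - 0.02*-49.5696 = -2.1067
Step 2: grad_x = 2*2*2.5179 = 10.0718, grad_y = 2*8*-2.1067 = -33.7073
  x_2 = 2.5179 - 0.02*10.0718 = 2.3165
  y_2 = -2.1067 - 0.02*-33.7073 = -1.4326
f(2.3165, -1.4326) = 2*2.3165^2 + 8*(-1.4326)^2 = 27.1503


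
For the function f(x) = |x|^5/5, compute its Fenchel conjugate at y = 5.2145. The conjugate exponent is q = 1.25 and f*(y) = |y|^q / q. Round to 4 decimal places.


The conjugate exponent q satisfies 1/p + 1/q = 1.
p = 5, so q = 5/(5 - 1) = 1.25
|y|^q = 5.2145^1.25 = 7.8798
f*(5.2145) = 7.8798 / 1.25 = 6.3038


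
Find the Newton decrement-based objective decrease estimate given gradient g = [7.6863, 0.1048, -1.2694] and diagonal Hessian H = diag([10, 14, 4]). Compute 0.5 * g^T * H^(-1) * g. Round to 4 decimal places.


Step 1: H is diagonal, so H^(-1) * g = [0.7686, 0.0075, -0.3174].
Step 2: g^T H^(-1) g = sum_i g_i^2 / H_ii
  = (7.6863)^2/10 + (0.1048)^2/14 + (-1.2694)^2/4
  = 5.9079 + 0.0008 + 0.4028 = 6.3115
Step 3: Objective decrease = 0.5 * g^T H^(-1) g = 3.1558


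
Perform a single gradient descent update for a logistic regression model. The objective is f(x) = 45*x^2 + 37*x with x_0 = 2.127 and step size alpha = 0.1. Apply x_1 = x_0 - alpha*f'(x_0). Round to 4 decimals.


We compute the gradient at x_0 and apply the update.
f'(x) = 90*x + 37
f'(2.127) = 90*2.127 + 37 = 228.43
x_1 = 2.127 - 0.1*228.43 = -20.716
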